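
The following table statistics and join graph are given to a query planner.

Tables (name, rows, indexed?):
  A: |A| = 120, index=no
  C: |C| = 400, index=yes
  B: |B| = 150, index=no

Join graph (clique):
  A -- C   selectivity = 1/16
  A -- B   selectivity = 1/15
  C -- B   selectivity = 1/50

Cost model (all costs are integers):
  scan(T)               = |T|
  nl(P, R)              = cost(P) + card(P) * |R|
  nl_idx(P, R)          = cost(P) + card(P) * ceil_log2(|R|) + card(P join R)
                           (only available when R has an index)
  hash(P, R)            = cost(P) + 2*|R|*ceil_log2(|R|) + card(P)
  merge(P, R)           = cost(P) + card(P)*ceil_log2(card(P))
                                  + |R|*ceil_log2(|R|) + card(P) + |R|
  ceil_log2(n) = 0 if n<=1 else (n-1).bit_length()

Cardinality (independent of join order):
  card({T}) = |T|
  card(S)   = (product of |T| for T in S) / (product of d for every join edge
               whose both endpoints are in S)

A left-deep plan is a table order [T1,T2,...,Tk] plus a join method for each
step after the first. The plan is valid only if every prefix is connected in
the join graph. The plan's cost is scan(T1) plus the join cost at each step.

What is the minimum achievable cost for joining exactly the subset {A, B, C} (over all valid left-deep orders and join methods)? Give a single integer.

5580

Selinger DP over subsets of {A,B,C}:
  {A}: scan cost=120, card=120
  {C}: scan cost=400, card=400
  {B}: scan cost=150, card=150
  {AC}: card=3000; try (A,hash)→2480, (C,nl_idx)→4200, (C,merge)→5080, (A,merge)→5360, (C,hash)→7440, (C,nl)→48120 …(+1); best=2480 via (A,hash)
  {AB}: card=1200; try (A,hash)→1980, (B,merge)→2430, (A,merge)→2460, (B,hash)→2640, (B,nl)→18120, (A,nl)→18150; best=1980 via (A,hash)
  {BC}: card=1200; try (C,nl_idx)→2700, (B,hash)→3200, (C,merge)→5500, (B,merge)→5750, (C,hash)→7500, (C,nl)→60150 …(+1); best=2700 via (C,nl_idx)
  {ABC}: card=600; try (A,hash)→5580, (B,hash)→7880, (C,hash)→10380, (C,nl_idx)→13380, (A,merge)→18060, (C,merge)→20380 …(+4); best=5580 via (A,hash)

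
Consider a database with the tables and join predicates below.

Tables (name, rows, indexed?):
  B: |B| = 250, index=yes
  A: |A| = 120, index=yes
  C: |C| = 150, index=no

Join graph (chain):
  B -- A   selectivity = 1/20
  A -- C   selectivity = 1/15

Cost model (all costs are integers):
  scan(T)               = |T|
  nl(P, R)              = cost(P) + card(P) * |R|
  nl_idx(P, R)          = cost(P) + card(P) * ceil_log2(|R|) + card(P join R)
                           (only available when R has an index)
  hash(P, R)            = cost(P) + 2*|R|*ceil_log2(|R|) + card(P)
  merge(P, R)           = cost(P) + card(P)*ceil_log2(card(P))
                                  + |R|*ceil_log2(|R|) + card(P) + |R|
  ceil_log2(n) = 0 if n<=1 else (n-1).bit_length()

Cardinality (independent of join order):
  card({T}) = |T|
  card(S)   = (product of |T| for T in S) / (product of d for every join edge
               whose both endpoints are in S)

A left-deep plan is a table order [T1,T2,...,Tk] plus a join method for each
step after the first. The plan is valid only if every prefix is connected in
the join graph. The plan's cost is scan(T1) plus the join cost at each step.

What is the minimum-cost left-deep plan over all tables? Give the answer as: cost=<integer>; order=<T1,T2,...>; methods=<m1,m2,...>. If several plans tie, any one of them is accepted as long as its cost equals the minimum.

Selinger DP (subsets sized 1..n):
  {B}: scan cost=250, card=250
  {A}: scan cost=120, card=120
  {C}: scan cost=150, card=150
  {AB}: card=1500; try (A,hash)→2180, (B,nl_idx)→2580, (B,merge)→3330, (A,merge)→3460, (A,nl_idx)→3500, (B,hash)→4240 …(+2); best=2180 via (A,hash)
  {AC}: card=1200; try (A,hash)→1980, (A,nl_idx)→2400, (C,merge)→2430, (A,merge)→2460, (C,hash)→2640, (C,nl)→18120 …(+1); best=1980 via (A,hash)
  {ABC}: card=15000; try (C,hash)→6080, (B,hash)→7180, (B,merge)→18630, (C,merge)→21530, (B,nl_idx)→26580, (C,nl)→227180 …(+1); best=6080 via (C,hash)

cost=6080; order=B,A,C; methods=hash,hash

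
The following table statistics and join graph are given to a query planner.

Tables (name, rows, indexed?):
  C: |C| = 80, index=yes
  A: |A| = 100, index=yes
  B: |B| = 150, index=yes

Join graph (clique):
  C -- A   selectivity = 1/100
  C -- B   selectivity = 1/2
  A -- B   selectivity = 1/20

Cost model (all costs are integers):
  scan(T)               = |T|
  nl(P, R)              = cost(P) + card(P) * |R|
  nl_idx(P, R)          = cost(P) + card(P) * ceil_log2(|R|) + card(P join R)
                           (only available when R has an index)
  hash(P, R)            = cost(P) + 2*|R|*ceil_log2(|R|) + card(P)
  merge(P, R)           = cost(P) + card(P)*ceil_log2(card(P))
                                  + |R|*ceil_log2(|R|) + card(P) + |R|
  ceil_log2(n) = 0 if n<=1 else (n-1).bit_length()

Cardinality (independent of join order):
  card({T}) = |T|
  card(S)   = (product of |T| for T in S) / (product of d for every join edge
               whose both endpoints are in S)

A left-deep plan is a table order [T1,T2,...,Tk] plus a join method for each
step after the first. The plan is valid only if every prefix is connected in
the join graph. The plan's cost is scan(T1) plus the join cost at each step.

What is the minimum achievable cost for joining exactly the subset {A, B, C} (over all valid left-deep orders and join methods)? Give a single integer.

1660

Selinger DP over subsets of {A,B,C}:
  {C}: scan cost=80, card=80
  {A}: scan cost=100, card=100
  {B}: scan cost=150, card=150
  {AC}: card=80; try (A,nl_idx)→720, (C,nl_idx)→880, (C,hash)→1320, (A,merge)→1520, (C,merge)→1540, (A,hash)→1560 …(+2); best=720 via (A,nl_idx)
  {BC}: card=6000; try (C,hash)→1420, (B,merge)→2070, (C,merge)→2140, (B,hash)→2560, (B,nl_idx)→6720, (C,nl_idx)→7200 …(+2); best=1420 via (C,hash)
  {AB}: card=750; try (B,nl_idx)→1650, (A,hash)→1700, (A,nl_idx)→1950, (B,merge)→2250, (A,merge)→2300, (B,hash)→2600 …(+2); best=1650 via (B,nl_idx)
  {ABC}: card=300; try (B,nl_idx)→1660, (B,merge)→2710, (B,hash)→3200, (C,hash)→3520, (C,nl_idx)→7200, (A,hash)→8820 …(+6); best=1660 via (B,nl_idx)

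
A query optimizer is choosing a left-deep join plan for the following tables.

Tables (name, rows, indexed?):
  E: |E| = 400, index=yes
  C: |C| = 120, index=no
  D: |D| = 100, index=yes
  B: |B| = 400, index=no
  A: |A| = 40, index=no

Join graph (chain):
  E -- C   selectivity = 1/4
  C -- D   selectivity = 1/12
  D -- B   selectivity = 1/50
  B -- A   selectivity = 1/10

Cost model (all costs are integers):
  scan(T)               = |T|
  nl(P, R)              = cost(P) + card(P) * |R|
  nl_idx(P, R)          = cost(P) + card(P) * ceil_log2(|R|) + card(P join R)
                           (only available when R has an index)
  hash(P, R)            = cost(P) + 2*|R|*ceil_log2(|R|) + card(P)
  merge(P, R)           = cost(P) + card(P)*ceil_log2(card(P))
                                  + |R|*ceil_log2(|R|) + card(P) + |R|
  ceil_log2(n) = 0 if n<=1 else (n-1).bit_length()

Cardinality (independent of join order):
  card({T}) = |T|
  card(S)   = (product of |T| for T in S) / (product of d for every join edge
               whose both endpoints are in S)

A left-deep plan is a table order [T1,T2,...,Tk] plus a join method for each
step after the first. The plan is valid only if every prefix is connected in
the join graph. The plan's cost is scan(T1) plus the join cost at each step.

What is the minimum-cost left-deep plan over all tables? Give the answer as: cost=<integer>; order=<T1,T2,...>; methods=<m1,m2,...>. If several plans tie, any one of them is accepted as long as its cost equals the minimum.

cost=47560; order=B,D,A,C,E; methods=hash,hash,hash,hash

Selinger DP (subsets sized 1..n):
  {E}: scan cost=400, card=400
  {C}: scan cost=120, card=120
  {D}: scan cost=100, card=100
  {B}: scan cost=400, card=400
  {A}: scan cost=40, card=40
  {CE}: card=12000; try (C,hash)→2480, (E,merge)→5080, (C,merge)→5360, (E,hash)→7440, (E,nl_idx)→13200, (E,nl)→48120 …(+1); best=2480 via (C,hash)
  {CD}: card=1000; try (D,hash)→1640, (C,merge)→1860, (D,merge)→1880, (C,hash)→1880, (D,nl_idx)→1960, (C,nl)→12100 …(+1); best=1640 via (D,hash)
  {BD}: card=800; try (D,hash)→2200, (D,nl_idx)→4000, (B,merge)→4900, (D,merge)→5200, (B,hash)→7400, (B,nl)→40100 …(+1); best=2200 via (D,hash)
  {AB}: card=1600; try (A,hash)→1280, (B,merge)→4320, (A,merge)→4680, (B,hash)→7280, (B,nl)→16040, (A,nl)→16400; best=1280 via (A,hash)
  {CDE}: card=100000; try (E,hash)→9840, (D,hash)→15880, (E,merge)→16640, (E,nl_idx)→110640, (D,merge)→183280, (D,nl_idx)→186480 …(+2); best=9840 via (E,hash)
  {BCD}: card=8000; try (C,hash)→4680, (B,hash)→9840, (C,merge)→11960, (B,merge)→16640, (C,nl)→98200, (B,nl)→401640; best=4680 via (C,hash)
  {ABD}: card=3200; try (A,hash)→3480, (D,hash)→4280, (A,merge)→11280, (D,nl_idx)→15680, (D,merge)→21280, (A,nl)→34200 …(+1); best=3480 via (A,hash)
  {BCDE}: card=800000; try (E,hash)→19880, (B,hash)→117040, (E,merge)→120680, (E,nl_idx)→876680, (B,merge)→1813840, (E,nl)→3204680 …(+1); best=19880 via (E,hash)
  {ABCD}: card=32000; try (C,hash)→8360, (A,hash)→13160, (C,merge)→46040, (A,merge)→116960, (A,nl)→324680, (C,nl)→387480; best=8360 via (C,hash)
  {ABCDE}: card=3200000; try (E,hash)→47560, (E,merge)→524360, (A,hash)→820360, (E,nl_idx)→3496360, (E,nl)→12808360, (A,merge)→16820160 …(+1); best=47560 via (E,hash)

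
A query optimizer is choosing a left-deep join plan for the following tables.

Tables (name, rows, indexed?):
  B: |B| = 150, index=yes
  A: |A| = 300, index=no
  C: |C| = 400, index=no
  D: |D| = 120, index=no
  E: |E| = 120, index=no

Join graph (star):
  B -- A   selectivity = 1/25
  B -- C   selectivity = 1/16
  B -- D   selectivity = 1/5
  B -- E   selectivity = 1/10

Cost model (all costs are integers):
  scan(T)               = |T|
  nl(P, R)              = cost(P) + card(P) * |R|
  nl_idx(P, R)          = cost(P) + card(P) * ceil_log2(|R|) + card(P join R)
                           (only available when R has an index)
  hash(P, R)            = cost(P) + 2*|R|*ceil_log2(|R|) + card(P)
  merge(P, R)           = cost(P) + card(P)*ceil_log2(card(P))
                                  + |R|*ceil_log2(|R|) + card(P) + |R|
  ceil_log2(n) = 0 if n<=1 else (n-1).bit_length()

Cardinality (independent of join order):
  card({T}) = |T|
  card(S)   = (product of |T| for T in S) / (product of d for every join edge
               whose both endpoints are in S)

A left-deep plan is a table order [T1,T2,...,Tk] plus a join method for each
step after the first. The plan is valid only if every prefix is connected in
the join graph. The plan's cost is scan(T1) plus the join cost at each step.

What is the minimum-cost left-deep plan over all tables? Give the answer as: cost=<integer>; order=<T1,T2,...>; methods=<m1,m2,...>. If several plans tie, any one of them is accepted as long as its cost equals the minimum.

Selinger DP (subsets sized 1..n):
  {B}: scan cost=150, card=150
  {A}: scan cost=300, card=300
  {C}: scan cost=400, card=400
  {D}: scan cost=120, card=120
  {E}: scan cost=120, card=120
  {AB}: card=1800; try (B,hash)→3000, (B,nl_idx)→4500, (A,merge)→4500, (B,merge)→4650, (A,hash)→5700, (A,nl)→45150 …(+1); best=3000 via (B,hash)
  {BC}: card=3750; try (B,hash)→3200, (C,merge)→5500, (B,merge)→5750, (B,nl_idx)→7350, (C,hash)→7500, (C,nl)→60150 …(+1); best=3200 via (B,hash)
  {BD}: card=3600; try (D,hash)→1980, (B,merge)→2430, (D,merge)→2460, (B,hash)→2640, (B,nl_idx)→4680, (B,nl)→18120 …(+1); best=1980 via (D,hash)
  {BE}: card=1800; try (E,hash)→1980, (B,merge)→2430, (E,merge)→2460, (B,hash)→2640, (B,nl_idx)→2880, (B,nl)→18120 …(+1); best=1980 via (E,hash)
  {ABC}: card=45000; try (C,hash)→12000, (A,hash)→12350, (C,merge)→28600, (A,merge)→54950, (C,nl)→723000, (A,nl)→1128200; best=12000 via (C,hash)
  {ABD}: card=43200; try (D,hash)→6480, (A,hash)→10980, (D,merge)→25560, (A,merge)→51780, (D,nl)→219000, (A,nl)→1081980; best=6480 via (D,hash)
  {ABE}: card=21600; try (E,hash)→6480, (A,hash)→9180, (E,merge)→25560, (A,merge)→26580, (E,nl)→219000, (A,nl)→541980; best=6480 via (E,hash)
  {BCD}: card=90000; try (D,hash)→8630, (C,hash)→12780, (C,merge)→52780, (D,merge)→52910, (D,nl)→453200, (C,nl)→1441980; best=8630 via (D,hash)
  {BCE}: card=45000; try (E,hash)→8630, (C,hash)→10980, (C,merge)→27580, (E,merge)→52910, (E,nl)→453200, (C,nl)→721980; best=8630 via (E,hash)
  {BDE}: card=43200; try (D,hash)→5460, (E,hash)→7260, (D,merge)→24540, (E,merge)→49740, (D,nl)→217980, (E,nl)→433980; best=5460 via (D,hash)
  {ABCD}: card=1080000; try (C,hash)→56880, (D,hash)→58680, (A,hash)→104030, (C,merge)→744880, (D,merge)→777960, (A,merge)→1631630 …(+3); best=56880 via (C,hash)
  {ABCE}: card=540000; try (C,hash)→35280, (E,hash)→58680, (A,hash)→59030, (C,merge)→356080, (A,merge)→776630, (E,merge)→777960 …(+3); best=35280 via (C,hash)
  {ABDE}: card=518400; try (D,hash)→29760, (E,hash)→51360, (A,hash)→54060, (D,merge)→353040, (E,merge)→741840, (A,merge)→742860 …(+3); best=29760 via (D,hash)
  {BCDE}: card=1080000; try (D,hash)→55310, (C,hash)→55860, (E,hash)→100310, (C,merge)→743860, (D,merge)→774590, (E,merge)→1629590 …(+3); best=55310 via (D,hash)
  {ABCDE}: card=12960000; try (C,hash)→555360, (D,hash)→576960, (E,hash)→1138560, (A,hash)→1140710, (C,merge)→10401760, (D,merge)→11376240 …(+6); best=555360 via (C,hash)

cost=555360; order=A,B,E,D,C; methods=hash,hash,hash,hash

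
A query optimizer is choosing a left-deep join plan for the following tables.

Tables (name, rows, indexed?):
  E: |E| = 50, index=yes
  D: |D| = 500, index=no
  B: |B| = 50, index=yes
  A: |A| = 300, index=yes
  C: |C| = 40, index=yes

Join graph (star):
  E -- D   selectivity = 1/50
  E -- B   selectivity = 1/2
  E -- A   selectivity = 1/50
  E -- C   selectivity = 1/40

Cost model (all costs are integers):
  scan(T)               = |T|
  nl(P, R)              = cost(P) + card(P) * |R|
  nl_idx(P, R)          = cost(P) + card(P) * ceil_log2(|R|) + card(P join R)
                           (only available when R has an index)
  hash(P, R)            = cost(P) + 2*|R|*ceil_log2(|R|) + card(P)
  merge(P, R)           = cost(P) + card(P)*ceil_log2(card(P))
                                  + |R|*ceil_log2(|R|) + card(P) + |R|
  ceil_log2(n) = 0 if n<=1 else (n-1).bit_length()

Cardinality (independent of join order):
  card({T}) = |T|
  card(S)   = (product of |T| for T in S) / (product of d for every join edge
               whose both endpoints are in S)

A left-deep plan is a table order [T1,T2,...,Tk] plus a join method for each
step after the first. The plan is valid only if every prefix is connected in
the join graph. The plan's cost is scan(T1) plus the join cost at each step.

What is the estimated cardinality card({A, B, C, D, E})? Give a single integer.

Tables in S: A(300), B(50), C(40), D(500), E(50)
Edges inside S: E-D(d=50), E-B(d=2), E-A(d=50), E-C(d=40)
numerator = 300 * 50 * 40 * 500 * 50 = 15000000000
denominator = 50 * 2 * 50 * 40 = 200000
card(S) = 15000000000 / 200000 = 75000

75000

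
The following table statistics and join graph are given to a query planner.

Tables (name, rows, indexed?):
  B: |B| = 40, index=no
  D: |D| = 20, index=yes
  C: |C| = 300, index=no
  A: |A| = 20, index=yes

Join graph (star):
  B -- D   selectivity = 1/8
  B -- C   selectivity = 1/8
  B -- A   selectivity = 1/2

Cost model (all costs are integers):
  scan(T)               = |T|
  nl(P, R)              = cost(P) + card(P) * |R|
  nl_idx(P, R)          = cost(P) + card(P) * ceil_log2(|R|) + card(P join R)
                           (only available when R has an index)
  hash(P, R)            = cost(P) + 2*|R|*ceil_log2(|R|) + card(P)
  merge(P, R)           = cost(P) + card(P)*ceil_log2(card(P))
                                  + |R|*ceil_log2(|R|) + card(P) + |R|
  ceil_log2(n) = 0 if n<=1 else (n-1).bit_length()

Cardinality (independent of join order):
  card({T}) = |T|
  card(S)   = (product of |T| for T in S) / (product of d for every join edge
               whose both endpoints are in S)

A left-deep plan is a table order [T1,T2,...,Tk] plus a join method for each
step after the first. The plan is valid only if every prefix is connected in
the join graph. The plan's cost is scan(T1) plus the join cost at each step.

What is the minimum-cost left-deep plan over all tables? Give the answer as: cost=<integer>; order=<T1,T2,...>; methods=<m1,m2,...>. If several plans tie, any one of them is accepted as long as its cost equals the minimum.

Selinger DP (subsets sized 1..n):
  {B}: scan cost=40, card=40
  {D}: scan cost=20, card=20
  {C}: scan cost=300, card=300
  {A}: scan cost=20, card=20
  {BD}: card=100; try (D,hash)→280, (D,nl_idx)→340, (B,merge)→420, (D,merge)→440, (B,hash)→520, (B,nl)→820 …(+1); best=280 via (D,hash)
  {BC}: card=1500; try (B,hash)→1080, (C,merge)→3320, (B,merge)→3580, (C,hash)→5480, (C,nl)→12040, (B,nl)→12300; best=1080 via (B,hash)
  {AB}: card=400; try (A,hash)→280, (B,merge)→420, (A,merge)→440, (B,hash)→520, (A,nl_idx)→640, (B,nl)→820 …(+1); best=280 via (A,hash)
  {BCD}: card=3750; try (D,hash)→2780, (C,merge)→4080, (C,hash)→5780, (D,nl_idx)→12330, (D,merge)→19200, (C,nl)→30280 …(+1); best=2780 via (D,hash)
  {ABD}: card=1000; try (A,hash)→580, (D,hash)→880, (A,merge)→1200, (A,nl_idx)→1780, (A,nl)→2280, (D,nl_idx)→3280 …(+2); best=580 via (A,hash)
  {ABC}: card=15000; try (A,hash)→2780, (C,hash)→6080, (C,merge)→7280, (A,merge)→19200, (A,nl_idx)→23580, (A,nl)→31080 …(+1); best=2780 via (A,hash)
  {ABCD}: card=37500; try (A,hash)→6730, (C,hash)→6980, (C,merge)→14580, (D,hash)→17980, (A,merge)→51650, (A,nl_idx)→59030 …(+5); best=6730 via (A,hash)

cost=6730; order=C,B,D,A; methods=hash,hash,hash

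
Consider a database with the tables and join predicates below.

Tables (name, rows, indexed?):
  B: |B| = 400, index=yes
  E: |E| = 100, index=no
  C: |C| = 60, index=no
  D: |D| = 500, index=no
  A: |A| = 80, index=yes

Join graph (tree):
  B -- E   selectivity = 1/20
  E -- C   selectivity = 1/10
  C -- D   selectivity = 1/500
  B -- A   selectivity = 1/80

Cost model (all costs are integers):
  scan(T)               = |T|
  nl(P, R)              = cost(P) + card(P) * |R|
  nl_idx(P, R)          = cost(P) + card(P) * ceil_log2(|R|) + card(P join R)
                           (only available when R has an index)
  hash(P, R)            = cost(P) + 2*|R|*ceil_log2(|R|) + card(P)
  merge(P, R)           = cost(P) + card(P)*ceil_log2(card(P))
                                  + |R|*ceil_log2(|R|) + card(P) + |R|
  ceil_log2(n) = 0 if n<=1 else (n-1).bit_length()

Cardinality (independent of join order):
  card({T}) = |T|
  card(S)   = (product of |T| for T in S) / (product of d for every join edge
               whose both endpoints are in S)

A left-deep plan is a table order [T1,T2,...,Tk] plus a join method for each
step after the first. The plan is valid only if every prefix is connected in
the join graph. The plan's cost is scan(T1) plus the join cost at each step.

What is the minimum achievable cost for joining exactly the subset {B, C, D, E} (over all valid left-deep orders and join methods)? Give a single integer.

10740

Selinger DP over subsets of {B,C,D,E}:
  {B}: scan cost=400, card=400
  {E}: scan cost=100, card=100
  {C}: scan cost=60, card=60
  {D}: scan cost=500, card=500
  {BE}: card=2000; try (E,hash)→2200, (B,nl_idx)→3000, (B,merge)→4900, (E,merge)→5200, (B,hash)→7400, (B,nl)→40100 …(+1); best=2200 via (E,hash)
  {CE}: card=600; try (C,hash)→920, (E,merge)→1280, (C,merge)→1320, (E,hash)→1520, (E,nl)→6060, (C,nl)→6100; best=920 via (C,hash)
  {CD}: card=60; try (C,hash)→1720, (D,merge)→5480, (C,merge)→5920, (D,hash)→9120, (D,nl)→30060, (C,nl)→30500; best=1720 via (C,hash)
  {BCE}: card=12000; try (C,hash)→4920, (B,hash)→8720, (B,merge)→11520, (B,nl_idx)→18320, (C,merge)→26620, (C,nl)→122200 …(+1); best=4920 via (C,hash)
  {CDE}: card=600; try (E,merge)→2940, (E,hash)→3180, (E,nl)→7720, (D,hash)→10520, (D,merge)→12520, (D,nl)→300920; best=2940 via (E,merge)
  {BCDE}: card=12000; try (B,hash)→10740, (B,merge)→13540, (B,nl_idx)→20340, (D,hash)→25920, (D,merge)→189920, (B,nl)→242940 …(+1); best=10740 via (B,hash)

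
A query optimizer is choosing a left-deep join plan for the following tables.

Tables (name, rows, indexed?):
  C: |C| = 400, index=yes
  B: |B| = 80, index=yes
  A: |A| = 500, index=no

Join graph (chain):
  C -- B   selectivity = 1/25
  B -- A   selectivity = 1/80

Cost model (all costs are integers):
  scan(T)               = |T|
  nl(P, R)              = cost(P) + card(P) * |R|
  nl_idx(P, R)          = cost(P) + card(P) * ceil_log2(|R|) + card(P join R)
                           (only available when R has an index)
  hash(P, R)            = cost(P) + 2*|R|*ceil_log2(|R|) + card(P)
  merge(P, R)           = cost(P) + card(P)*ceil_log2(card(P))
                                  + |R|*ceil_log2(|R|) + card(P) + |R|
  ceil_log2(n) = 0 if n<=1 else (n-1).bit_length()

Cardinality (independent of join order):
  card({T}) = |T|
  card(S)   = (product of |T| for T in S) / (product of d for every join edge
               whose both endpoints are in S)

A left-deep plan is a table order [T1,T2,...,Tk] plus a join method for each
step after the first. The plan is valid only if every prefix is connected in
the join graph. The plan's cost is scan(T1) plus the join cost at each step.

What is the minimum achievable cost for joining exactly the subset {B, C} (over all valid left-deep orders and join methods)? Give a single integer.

Selinger DP over subsets of {B,C}:
  {C}: scan cost=400, card=400
  {B}: scan cost=80, card=80
  {BC}: card=1280; try (B,hash)→1920, (C,nl_idx)→2080, (B,nl_idx)→4480, (C,merge)→4720, (B,merge)→5040, (C,hash)→7360 …(+2); best=1920 via (B,hash)

1920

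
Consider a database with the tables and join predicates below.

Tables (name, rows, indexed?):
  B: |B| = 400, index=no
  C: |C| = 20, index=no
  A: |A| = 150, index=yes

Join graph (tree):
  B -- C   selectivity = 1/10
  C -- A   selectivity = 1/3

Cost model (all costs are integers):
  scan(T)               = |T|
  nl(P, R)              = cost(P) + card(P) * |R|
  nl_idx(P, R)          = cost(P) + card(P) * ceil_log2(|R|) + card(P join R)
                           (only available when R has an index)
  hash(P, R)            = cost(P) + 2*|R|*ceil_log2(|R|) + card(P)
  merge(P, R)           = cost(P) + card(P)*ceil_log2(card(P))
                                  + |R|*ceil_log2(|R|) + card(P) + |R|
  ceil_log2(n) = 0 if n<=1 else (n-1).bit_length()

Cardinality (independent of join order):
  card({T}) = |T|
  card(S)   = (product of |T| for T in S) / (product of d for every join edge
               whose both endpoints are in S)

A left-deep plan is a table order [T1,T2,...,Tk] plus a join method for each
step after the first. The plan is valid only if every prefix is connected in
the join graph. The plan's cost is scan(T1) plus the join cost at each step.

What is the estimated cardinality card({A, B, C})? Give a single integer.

Tables in S: A(150), B(400), C(20)
Edges inside S: B-C(d=10), C-A(d=3)
numerator = 150 * 400 * 20 = 1200000
denominator = 10 * 3 = 30
card(S) = 1200000 / 30 = 40000

40000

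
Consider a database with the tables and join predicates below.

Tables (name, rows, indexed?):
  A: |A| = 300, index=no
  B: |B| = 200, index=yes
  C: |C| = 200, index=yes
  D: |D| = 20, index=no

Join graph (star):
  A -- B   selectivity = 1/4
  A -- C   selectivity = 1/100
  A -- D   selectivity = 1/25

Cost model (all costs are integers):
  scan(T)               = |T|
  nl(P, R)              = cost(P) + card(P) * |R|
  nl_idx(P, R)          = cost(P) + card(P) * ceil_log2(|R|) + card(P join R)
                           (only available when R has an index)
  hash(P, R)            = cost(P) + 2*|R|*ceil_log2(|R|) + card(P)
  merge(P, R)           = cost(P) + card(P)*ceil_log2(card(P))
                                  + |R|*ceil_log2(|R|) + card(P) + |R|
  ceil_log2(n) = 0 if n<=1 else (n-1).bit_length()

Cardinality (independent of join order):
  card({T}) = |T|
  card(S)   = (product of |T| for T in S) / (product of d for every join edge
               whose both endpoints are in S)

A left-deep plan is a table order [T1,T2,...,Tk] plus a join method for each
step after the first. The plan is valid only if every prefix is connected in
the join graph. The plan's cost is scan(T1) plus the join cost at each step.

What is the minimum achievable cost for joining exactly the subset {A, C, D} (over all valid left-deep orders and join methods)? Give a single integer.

Selinger DP over subsets of {A,C,D}:
  {A}: scan cost=300, card=300
  {C}: scan cost=200, card=200
  {D}: scan cost=20, card=20
  {AC}: card=600; try (C,nl_idx)→3300, (C,hash)→3800, (A,merge)→5000, (C,merge)→5100, (A,hash)→5800, (A,nl)→60200 …(+1); best=3300 via (C,nl_idx)
  {AD}: card=240; try (D,hash)→800, (A,merge)→3140, (D,merge)→3420, (A,hash)→5440, (A,nl)→6020, (D,nl)→6300; best=800 via (D,hash)
  {ACD}: card=480; try (C,nl_idx)→3200, (D,hash)→4100, (C,hash)→4240, (C,merge)→4760, (D,merge)→10020, (D,nl)→15300 …(+1); best=3200 via (C,nl_idx)

3200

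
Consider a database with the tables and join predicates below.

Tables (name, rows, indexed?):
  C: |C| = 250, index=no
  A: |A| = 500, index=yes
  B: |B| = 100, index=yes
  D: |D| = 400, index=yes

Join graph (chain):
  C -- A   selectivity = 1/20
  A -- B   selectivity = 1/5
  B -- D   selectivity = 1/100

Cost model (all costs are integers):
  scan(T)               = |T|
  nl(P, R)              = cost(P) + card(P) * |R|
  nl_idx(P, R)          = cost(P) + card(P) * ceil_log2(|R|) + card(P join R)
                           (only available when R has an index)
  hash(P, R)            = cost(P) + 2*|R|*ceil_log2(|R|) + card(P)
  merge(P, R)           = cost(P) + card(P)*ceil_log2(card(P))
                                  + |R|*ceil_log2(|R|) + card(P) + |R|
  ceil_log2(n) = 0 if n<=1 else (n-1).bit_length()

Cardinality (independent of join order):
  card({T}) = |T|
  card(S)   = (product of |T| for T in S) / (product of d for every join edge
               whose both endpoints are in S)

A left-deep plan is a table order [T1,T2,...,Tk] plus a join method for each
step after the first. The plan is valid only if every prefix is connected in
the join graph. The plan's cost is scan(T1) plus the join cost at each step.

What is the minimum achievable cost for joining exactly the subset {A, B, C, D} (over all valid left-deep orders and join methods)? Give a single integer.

Selinger DP over subsets of {A,B,C,D}:
  {C}: scan cost=250, card=250
  {A}: scan cost=500, card=500
  {B}: scan cost=100, card=100
  {D}: scan cost=400, card=400
  {AC}: card=6250; try (C,hash)→5000, (A,merge)→7500, (C,merge)→7750, (A,nl_idx)→8750, (A,hash)→9500, (A,nl)→125250 …(+1); best=5000 via (C,hash)
  {AB}: card=10000; try (B,hash)→2400, (A,merge)→5900, (B,merge)→6300, (A,hash)→9200, (A,nl_idx)→11000, (B,nl_idx)→14000 …(+2); best=2400 via (B,hash)
  {BD}: card=400; try (D,nl_idx)→1400, (B,hash)→2200, (B,nl_idx)→3600, (D,merge)→4900, (B,merge)→5200, (D,hash)→7400 …(+2); best=1400 via (D,nl_idx)
  {ABC}: card=125000; try (B,hash)→12650, (C,hash)→16400, (B,merge)→93300, (C,merge)→154650, (B,nl_idx)→173750, (B,nl)→630000 …(+1); best=12650 via (B,hash)
  {ABD}: card=40000; try (A,merge)→10400, (A,hash)→10800, (D,hash)→19600, (A,nl_idx)→45000, (D,nl_idx)→132400, (D,merge)→156400 …(+2); best=10400 via (A,merge)
  {ABCD}: card=500000; try (C,hash)→54400, (D,hash)→144850, (C,merge)→692650, (D,nl_idx)→1637650, (D,merge)→2266650, (C,nl)→10010400 …(+1); best=54400 via (C,hash)

54400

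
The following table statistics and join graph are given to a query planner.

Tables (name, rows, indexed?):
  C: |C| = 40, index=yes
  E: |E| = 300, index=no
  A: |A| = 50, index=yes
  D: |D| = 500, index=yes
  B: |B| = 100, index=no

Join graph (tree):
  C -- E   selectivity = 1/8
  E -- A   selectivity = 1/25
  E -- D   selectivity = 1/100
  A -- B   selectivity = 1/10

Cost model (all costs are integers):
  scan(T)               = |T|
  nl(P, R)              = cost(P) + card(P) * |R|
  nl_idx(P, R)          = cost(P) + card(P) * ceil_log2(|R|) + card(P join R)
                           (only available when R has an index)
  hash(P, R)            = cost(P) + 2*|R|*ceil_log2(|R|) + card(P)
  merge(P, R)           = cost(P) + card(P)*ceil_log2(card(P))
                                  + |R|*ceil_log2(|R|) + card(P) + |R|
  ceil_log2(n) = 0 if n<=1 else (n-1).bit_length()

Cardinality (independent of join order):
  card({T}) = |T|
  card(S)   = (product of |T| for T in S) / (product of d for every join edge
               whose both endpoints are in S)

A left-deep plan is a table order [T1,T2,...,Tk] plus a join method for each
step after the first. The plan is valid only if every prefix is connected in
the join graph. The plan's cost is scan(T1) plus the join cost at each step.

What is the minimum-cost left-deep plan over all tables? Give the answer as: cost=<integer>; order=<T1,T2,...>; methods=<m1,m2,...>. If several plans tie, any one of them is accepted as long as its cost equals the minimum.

Selinger DP (subsets sized 1..n):
  {C}: scan cost=40, card=40
  {E}: scan cost=300, card=300
  {A}: scan cost=50, card=50
  {D}: scan cost=500, card=500
  {B}: scan cost=100, card=100
  {CE}: card=1500; try (C,hash)→1080, (E,merge)→3320, (C,merge)→3580, (C,nl_idx)→3600, (E,hash)→5480, (E,nl)→12040 …(+1); best=1080 via (C,hash)
  {AE}: card=600; try (A,hash)→1200, (A,nl_idx)→2700, (E,merge)→3400, (A,merge)→3650, (E,hash)→5500, (E,nl)→15050 …(+1); best=1200 via (A,hash)
  {DE}: card=1500; try (D,nl_idx)→4500, (E,hash)→6400, (D,merge)→8300, (E,merge)→8500, (D,hash)→9600, (D,nl)→150300 …(+1); best=4500 via (D,nl_idx)
  {AB}: card=500; try (A,hash)→800, (B,merge)→1200, (A,nl_idx)→1200, (A,merge)→1250, (B,hash)→1500, (B,nl)→5050 …(+1); best=800 via (A,hash)
  {ACE}: card=3000; try (C,hash)→2280, (A,hash)→3180, (C,nl_idx)→7800, (C,merge)→8080, (A,nl_idx)→13080, (A,merge)→19430 …(+2); best=2280 via (C,hash)
  {CDE}: card=7500; try (C,hash)→6480, (D,hash)→11580, (C,nl_idx)→21000, (D,nl_idx)→22080, (C,merge)→22780, (D,merge)→24080 …(+2); best=6480 via (C,hash)
  {ADE}: card=3000; try (A,hash)→6600, (D,nl_idx)→9600, (D,hash)→10800, (D,merge)→12800, (A,nl_idx)→16500, (A,merge)→22850 …(+2); best=6600 via (A,hash)
  {ABE}: card=6000; try (B,hash)→3200, (E,hash)→6700, (B,merge)→8600, (E,merge)→8800, (B,nl)→61200, (E,nl)→150800; best=3200 via (B,hash)
  {ACDE}: card=15000; try (C,hash)→10080, (D,hash)→14280, (A,hash)→14580, (C,nl_idx)→39600, (D,nl_idx)→44280, (C,merge)→45880 …(+6); best=10080 via (C,hash)
  {ABCE}: card=30000; try (B,hash)→6680, (C,hash)→9680, (B,merge)→42080, (C,nl_idx)→69200, (C,merge)→87480, (C,nl)→243200 …(+1); best=6680 via (B,hash)
  {ABDE}: card=30000; try (B,hash)→11000, (D,hash)→18200, (B,merge)→46400, (D,nl_idx)→87200, (D,merge)→92200, (B,nl)→306600 …(+1); best=11000 via (B,hash)
  {ABCDE}: card=150000; try (B,hash)→26480, (C,hash)→41480, (D,hash)→45680, (B,merge)→235880, (C,nl_idx)→341000, (D,nl_idx)→426680 …(+5); best=26480 via (B,hash)

cost=26480; order=E,D,A,C,B; methods=nl_idx,hash,hash,hash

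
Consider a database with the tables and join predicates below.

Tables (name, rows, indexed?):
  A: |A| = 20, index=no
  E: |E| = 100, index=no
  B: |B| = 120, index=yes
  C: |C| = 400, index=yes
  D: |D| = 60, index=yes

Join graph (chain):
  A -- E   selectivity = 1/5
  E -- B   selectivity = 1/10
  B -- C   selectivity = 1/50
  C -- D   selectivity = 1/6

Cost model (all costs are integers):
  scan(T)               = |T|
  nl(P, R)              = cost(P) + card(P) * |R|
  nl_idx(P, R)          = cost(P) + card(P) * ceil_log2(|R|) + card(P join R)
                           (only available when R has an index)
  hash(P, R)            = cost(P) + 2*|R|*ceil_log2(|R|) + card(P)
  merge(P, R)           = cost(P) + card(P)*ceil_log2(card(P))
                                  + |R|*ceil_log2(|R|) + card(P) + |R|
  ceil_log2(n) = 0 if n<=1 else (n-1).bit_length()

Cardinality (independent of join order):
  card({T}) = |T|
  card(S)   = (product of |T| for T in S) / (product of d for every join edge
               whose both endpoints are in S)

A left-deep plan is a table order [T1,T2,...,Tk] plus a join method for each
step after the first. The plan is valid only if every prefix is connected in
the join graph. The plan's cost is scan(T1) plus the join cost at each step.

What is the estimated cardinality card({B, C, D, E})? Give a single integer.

Tables in S: B(120), C(400), D(60), E(100)
Edges inside S: E-B(d=10), B-C(d=50), C-D(d=6)
numerator = 120 * 400 * 60 * 100 = 288000000
denominator = 10 * 50 * 6 = 3000
card(S) = 288000000 / 3000 = 96000

96000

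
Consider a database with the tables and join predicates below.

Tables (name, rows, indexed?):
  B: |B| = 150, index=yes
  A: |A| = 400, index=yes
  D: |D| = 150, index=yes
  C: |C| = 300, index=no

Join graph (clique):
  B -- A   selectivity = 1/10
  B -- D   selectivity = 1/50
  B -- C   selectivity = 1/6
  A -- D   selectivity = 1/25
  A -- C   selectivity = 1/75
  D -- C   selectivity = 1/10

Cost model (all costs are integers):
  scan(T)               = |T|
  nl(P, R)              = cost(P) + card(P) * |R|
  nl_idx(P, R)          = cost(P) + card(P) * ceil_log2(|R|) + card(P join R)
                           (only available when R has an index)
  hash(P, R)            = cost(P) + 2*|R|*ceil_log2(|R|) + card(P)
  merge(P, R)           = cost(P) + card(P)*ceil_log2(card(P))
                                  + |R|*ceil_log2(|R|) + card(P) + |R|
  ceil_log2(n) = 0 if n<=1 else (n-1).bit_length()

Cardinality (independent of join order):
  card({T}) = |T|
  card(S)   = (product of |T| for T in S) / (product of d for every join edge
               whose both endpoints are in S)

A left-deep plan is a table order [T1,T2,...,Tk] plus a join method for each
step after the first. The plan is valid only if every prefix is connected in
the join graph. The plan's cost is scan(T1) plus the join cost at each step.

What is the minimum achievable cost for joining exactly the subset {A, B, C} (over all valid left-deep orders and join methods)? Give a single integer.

8600

Selinger DP over subsets of {A,B,C}:
  {B}: scan cost=150, card=150
  {A}: scan cost=400, card=400
  {C}: scan cost=300, card=300
  {AB}: card=6000; try (B,hash)→3200, (A,merge)→5500, (B,merge)→5750, (A,hash)→7500, (A,nl_idx)→7500, (B,nl_idx)→9600 …(+2); best=3200 via (B,hash)
  {BC}: card=7500; try (B,hash)→3000, (C,merge)→4500, (B,merge)→4650, (C,hash)→5700, (B,nl_idx)→10200, (C,nl)→45150 …(+1); best=3000 via (B,hash)
  {AC}: card=1600; try (A,nl_idx)→4600, (C,hash)→6200, (A,merge)→7300, (C,merge)→7400, (A,hash)→7800, (A,nl)→120300 …(+1); best=4600 via (A,nl_idx)
  {ABC}: card=4000; try (B,hash)→8600, (C,hash)→14600, (A,hash)→17700, (B,nl_idx)→21400, (B,merge)→25150, (A,nl_idx)→74500 …(+5); best=8600 via (B,hash)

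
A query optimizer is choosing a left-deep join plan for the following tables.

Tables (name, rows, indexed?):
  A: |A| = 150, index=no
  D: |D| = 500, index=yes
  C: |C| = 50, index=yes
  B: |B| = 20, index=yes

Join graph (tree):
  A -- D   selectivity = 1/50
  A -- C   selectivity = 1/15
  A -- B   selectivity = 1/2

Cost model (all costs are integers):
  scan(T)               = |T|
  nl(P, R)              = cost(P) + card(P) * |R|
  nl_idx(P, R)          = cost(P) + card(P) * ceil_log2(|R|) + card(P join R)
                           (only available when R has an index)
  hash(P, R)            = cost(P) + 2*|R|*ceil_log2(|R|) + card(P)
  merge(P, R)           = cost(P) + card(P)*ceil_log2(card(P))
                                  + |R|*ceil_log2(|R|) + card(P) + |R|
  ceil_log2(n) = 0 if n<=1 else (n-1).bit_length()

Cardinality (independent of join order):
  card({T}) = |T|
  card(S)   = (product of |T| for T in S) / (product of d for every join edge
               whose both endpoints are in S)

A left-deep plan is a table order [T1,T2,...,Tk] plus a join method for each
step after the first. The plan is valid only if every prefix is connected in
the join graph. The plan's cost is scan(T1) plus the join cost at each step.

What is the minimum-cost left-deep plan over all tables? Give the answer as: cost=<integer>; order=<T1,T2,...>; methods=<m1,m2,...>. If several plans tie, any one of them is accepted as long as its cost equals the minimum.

cost=10300; order=A,D,C,B; methods=nl_idx,hash,hash

Selinger DP (subsets sized 1..n):
  {A}: scan cost=150, card=150
  {D}: scan cost=500, card=500
  {C}: scan cost=50, card=50
  {B}: scan cost=20, card=20
  {AD}: card=1500; try (D,nl_idx)→3000, (A,hash)→3400, (D,merge)→6500, (A,merge)→6850, (D,hash)→9300, (D,nl)→75150 …(+1); best=3000 via (D,nl_idx)
  {AC}: card=500; try (C,hash)→900, (C,nl_idx)→1550, (A,merge)→1750, (C,merge)→1850, (A,hash)→2500, (A,nl)→7550 …(+1); best=900 via (C,hash)
  {AB}: card=1500; try (B,hash)→500, (A,merge)→1490, (B,merge)→1620, (B,nl_idx)→2400, (A,hash)→2440, (A,nl)→3020 …(+1); best=500 via (B,hash)
  {ACD}: card=5000; try (C,hash)→5100, (D,hash)→10400, (D,nl_idx)→10400, (D,merge)→10900, (C,nl_idx)→17000, (C,merge)→21350 …(+2); best=5100 via (C,hash)
  {ABD}: card=15000; try (B,hash)→4700, (D,hash)→11000, (B,merge)→21120, (D,merge)→23500, (B,nl_idx)→25500, (D,nl_idx)→29000 …(+2); best=4700 via (B,hash)
  {ABC}: card=5000; try (B,hash)→1600, (C,hash)→2600, (B,merge)→6020, (B,nl_idx)→8400, (B,nl)→10900, (C,nl_idx)→14500 …(+2); best=1600 via (B,hash)
  {ABCD}: card=50000; try (B,hash)→10300, (D,hash)→15600, (C,hash)→20300, (B,merge)→75220, (D,merge)→76600, (B,nl_idx)→80100 …(+6); best=10300 via (B,hash)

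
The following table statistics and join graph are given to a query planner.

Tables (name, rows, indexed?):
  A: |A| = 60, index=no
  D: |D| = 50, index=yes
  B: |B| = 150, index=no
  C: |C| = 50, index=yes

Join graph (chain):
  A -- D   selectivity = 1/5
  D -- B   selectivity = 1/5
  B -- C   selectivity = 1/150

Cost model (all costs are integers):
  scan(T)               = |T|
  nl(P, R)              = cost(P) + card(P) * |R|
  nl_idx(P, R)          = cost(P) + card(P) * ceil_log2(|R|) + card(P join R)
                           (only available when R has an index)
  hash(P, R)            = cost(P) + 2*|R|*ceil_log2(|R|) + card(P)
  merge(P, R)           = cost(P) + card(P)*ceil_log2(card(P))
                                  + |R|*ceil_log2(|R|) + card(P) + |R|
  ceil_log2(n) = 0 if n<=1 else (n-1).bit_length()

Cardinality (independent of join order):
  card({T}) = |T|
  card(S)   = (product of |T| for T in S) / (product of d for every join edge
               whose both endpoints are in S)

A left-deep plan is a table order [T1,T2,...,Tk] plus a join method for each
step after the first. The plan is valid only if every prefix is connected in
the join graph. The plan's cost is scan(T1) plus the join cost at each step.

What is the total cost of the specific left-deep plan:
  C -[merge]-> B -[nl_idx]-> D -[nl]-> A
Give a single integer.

32550

step 1: scan C: cost=50, card=50
step 2: join B via merge
    card(P join B) = 50*150/(150) = 50
    cost = 50 + 50*6 + 150*8 + 50 + 150 = 1750
step 3: join D via nl_idx
    card(P join D) = 50*50/(5) = 500
    cost = 1750 + 50*6 + 500 = 2550
step 4: join A via nl
    card(P join A) = 500*60/(5) = 6000
    cost = 2550 + 500*60 = 32550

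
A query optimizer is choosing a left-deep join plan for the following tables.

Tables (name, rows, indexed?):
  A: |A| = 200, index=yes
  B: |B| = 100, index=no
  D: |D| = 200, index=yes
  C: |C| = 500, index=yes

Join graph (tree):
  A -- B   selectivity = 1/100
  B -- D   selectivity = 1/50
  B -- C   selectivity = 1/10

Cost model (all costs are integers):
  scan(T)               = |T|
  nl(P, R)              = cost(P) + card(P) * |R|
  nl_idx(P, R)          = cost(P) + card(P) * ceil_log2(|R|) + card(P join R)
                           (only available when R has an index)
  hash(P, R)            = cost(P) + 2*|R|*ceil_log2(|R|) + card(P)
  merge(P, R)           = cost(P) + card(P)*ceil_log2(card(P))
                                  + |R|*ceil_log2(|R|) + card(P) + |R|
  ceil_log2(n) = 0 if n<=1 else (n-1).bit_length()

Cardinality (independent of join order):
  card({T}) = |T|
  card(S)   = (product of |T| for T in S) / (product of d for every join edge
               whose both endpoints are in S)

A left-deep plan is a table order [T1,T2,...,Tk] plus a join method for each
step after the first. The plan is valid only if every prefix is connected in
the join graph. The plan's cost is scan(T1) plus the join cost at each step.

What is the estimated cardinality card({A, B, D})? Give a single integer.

800

Tables in S: A(200), B(100), D(200)
Edges inside S: A-B(d=100), B-D(d=50)
numerator = 200 * 100 * 200 = 4000000
denominator = 100 * 50 = 5000
card(S) = 4000000 / 5000 = 800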